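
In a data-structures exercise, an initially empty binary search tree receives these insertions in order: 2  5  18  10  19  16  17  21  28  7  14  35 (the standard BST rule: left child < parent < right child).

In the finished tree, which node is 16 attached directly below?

2: root
5: right child of 2 (depth 1)
18: right child of 5 (depth 2)
10: left child of 18 (depth 3)
19: right child of 18 (depth 3)
16: right child of 10 (depth 4)
17: right child of 16 (depth 5)
21: right child of 19 (depth 4)
28: right child of 21 (depth 5)
7: left child of 10 (depth 4)
14: left child of 16 (depth 5)
35: right child of 28 (depth 6)

10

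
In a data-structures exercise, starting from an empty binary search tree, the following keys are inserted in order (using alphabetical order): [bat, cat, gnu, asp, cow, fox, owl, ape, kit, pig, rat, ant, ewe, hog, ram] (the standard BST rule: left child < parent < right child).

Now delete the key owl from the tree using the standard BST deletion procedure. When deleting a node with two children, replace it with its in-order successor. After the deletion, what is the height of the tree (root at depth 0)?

bat: root
cat: right child of bat (depth 1)
gnu: right child of cat (depth 2)
asp: left child of bat (depth 1)
cow: left child of gnu (depth 3)
fox: right child of cow (depth 4)
owl: right child of gnu (depth 3)
ape: left child of asp (depth 2)
kit: left child of owl (depth 4)
pig: right child of owl (depth 4)
rat: right child of pig (depth 5)
ant: left child of ape (depth 3)
ewe: left child of fox (depth 5)
hog: left child of kit (depth 5)
ram: left child of rat (depth 6)

Delete owl (two children — replace with in-order successor).
After deletion, deepest node is ewe at depth 5.

5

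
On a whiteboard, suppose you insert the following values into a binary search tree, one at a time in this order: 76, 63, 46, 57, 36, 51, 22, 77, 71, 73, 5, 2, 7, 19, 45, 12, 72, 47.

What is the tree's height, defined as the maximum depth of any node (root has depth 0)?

Insert 76: tree is empty, so 76 becomes the root.
Insert 63: 63 < 76 → go left. Place as left child of 76.
Insert 46: 46 < 76 → go left; 46 < 63 → go left. Place as left child of 63.
Insert 57: 57 < 76 → go left; 57 < 63 → go left; 57 > 46 → go right. Place as right child of 46.
Insert 36: 36 < 76 → go left; 36 < 63 → go left; 36 < 46 → go left. Place as left child of 46.
Insert 51: 51 < 76 → go left; 51 < 63 → go left; 51 > 46 → go right; 51 < 57 → go left. Place as left child of 57.
Insert 22: 22 < 76 → go left; 22 < 63 → go left; 22 < 46 → go left; 22 < 36 → go left. Place as left child of 36.
Insert 77: 77 > 76 → go right. Place as right child of 76.
Insert 71: 71 < 76 → go left; 71 > 63 → go right. Place as right child of 63.
Insert 73: 73 < 76 → go left; 73 > 63 → go right; 73 > 71 → go right. Place as right child of 71.
Insert 5: 5 < 76 → go left; 5 < 63 → go left; 5 < 46 → go left; 5 < 36 → go left; 5 < 22 → go left. Place as left child of 22.
Insert 2: 2 < 76 → go left; 2 < 63 → go left; 2 < 46 → go left; 2 < 36 → go left; 2 < 22 → go left; 2 < 5 → go left. Place as left child of 5.
Insert 7: 7 < 76 → go left; 7 < 63 → go left; 7 < 46 → go left; 7 < 36 → go left; 7 < 22 → go left; 7 > 5 → go right. Place as right child of 5.
Insert 19: 19 < 76 → go left; 19 < 63 → go left; 19 < 46 → go left; 19 < 36 → go left; 19 < 22 → go left; 19 > 5 → go right; 19 > 7 → go right. Place as right child of 7.
Insert 45: 45 < 76 → go left; 45 < 63 → go left; 45 < 46 → go left; 45 > 36 → go right. Place as right child of 36.
Insert 12: 12 < 76 → go left; 12 < 63 → go left; 12 < 46 → go left; 12 < 36 → go left; 12 < 22 → go left; 12 > 5 → go right; 12 > 7 → go right; 12 < 19 → go left. Place as left child of 19.
Insert 72: 72 < 76 → go left; 72 > 63 → go right; 72 > 71 → go right; 72 < 73 → go left. Place as left child of 73.
Insert 47: 47 < 76 → go left; 47 < 63 → go left; 47 > 46 → go right; 47 < 57 → go left; 47 < 51 → go left. Place as left child of 51.

The deepest node is 12 at depth 8.

8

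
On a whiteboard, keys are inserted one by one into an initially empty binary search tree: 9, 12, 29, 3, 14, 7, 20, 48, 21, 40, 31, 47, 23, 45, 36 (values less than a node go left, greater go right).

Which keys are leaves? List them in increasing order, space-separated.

Insert 9: tree is empty, so 9 becomes the root.
Insert 12: 12 > 9 → go right. Place as right child of 9.
Insert 29: 29 > 9 → go right; 29 > 12 → go right. Place as right child of 12.
Insert 3: 3 < 9 → go left. Place as left child of 9.
Insert 14: 14 > 9 → go right; 14 > 12 → go right; 14 < 29 → go left. Place as left child of 29.
Insert 7: 7 < 9 → go left; 7 > 3 → go right. Place as right child of 3.
Insert 20: 20 > 9 → go right; 20 > 12 → go right; 20 < 29 → go left; 20 > 14 → go right. Place as right child of 14.
Insert 48: 48 > 9 → go right; 48 > 12 → go right; 48 > 29 → go right. Place as right child of 29.
Insert 21: 21 > 9 → go right; 21 > 12 → go right; 21 < 29 → go left; 21 > 14 → go right; 21 > 20 → go right. Place as right child of 20.
Insert 40: 40 > 9 → go right; 40 > 12 → go right; 40 > 29 → go right; 40 < 48 → go left. Place as left child of 48.
Insert 31: 31 > 9 → go right; 31 > 12 → go right; 31 > 29 → go right; 31 < 48 → go left; 31 < 40 → go left. Place as left child of 40.
Insert 47: 47 > 9 → go right; 47 > 12 → go right; 47 > 29 → go right; 47 < 48 → go left; 47 > 40 → go right. Place as right child of 40.
Insert 23: 23 > 9 → go right; 23 > 12 → go right; 23 < 29 → go left; 23 > 14 → go right; 23 > 20 → go right; 23 > 21 → go right. Place as right child of 21.
Insert 45: 45 > 9 → go right; 45 > 12 → go right; 45 > 29 → go right; 45 < 48 → go left; 45 > 40 → go right; 45 < 47 → go left. Place as left child of 47.
Insert 36: 36 > 9 → go right; 36 > 12 → go right; 36 > 29 → go right; 36 < 48 → go left; 36 < 40 → go left; 36 > 31 → go right. Place as right child of 31.

7 23 36 45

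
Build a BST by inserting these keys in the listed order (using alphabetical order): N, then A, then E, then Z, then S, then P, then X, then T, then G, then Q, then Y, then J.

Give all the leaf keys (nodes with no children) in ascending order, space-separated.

Insert N: tree is empty, so N becomes the root.
Insert A: A < N → go left. Place as left child of N.
Insert E: E < N → go left; E > A → go right. Place as right child of A.
Insert Z: Z > N → go right. Place as right child of N.
Insert S: S > N → go right; S < Z → go left. Place as left child of Z.
Insert P: P > N → go right; P < Z → go left; P < S → go left. Place as left child of S.
Insert X: X > N → go right; X < Z → go left; X > S → go right. Place as right child of S.
Insert T: T > N → go right; T < Z → go left; T > S → go right; T < X → go left. Place as left child of X.
Insert G: G < N → go left; G > A → go right; G > E → go right. Place as right child of E.
Insert Q: Q > N → go right; Q < Z → go left; Q < S → go left; Q > P → go right. Place as right child of P.
Insert Y: Y > N → go right; Y < Z → go left; Y > S → go right; Y > X → go right. Place as right child of X.
Insert J: J < N → go left; J > A → go right; J > E → go right; J > G → go right. Place as right child of G.

J Q T Y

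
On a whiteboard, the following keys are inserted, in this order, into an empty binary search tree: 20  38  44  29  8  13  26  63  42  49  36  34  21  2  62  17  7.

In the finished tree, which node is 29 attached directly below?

38

Insert 20: tree is empty, so 20 becomes the root.
Insert 38: 38 > 20 → go right. Place as right child of 20.
Insert 44: 44 > 20 → go right; 44 > 38 → go right. Place as right child of 38.
Insert 29: 29 > 20 → go right; 29 < 38 → go left. Place as left child of 38.
Insert 8: 8 < 20 → go left. Place as left child of 20.
Insert 13: 13 < 20 → go left; 13 > 8 → go right. Place as right child of 8.
Insert 26: 26 > 20 → go right; 26 < 38 → go left; 26 < 29 → go left. Place as left child of 29.
Insert 63: 63 > 20 → go right; 63 > 38 → go right; 63 > 44 → go right. Place as right child of 44.
Insert 42: 42 > 20 → go right; 42 > 38 → go right; 42 < 44 → go left. Place as left child of 44.
Insert 49: 49 > 20 → go right; 49 > 38 → go right; 49 > 44 → go right; 49 < 63 → go left. Place as left child of 63.
Insert 36: 36 > 20 → go right; 36 < 38 → go left; 36 > 29 → go right. Place as right child of 29.
Insert 34: 34 > 20 → go right; 34 < 38 → go left; 34 > 29 → go right; 34 < 36 → go left. Place as left child of 36.
Insert 21: 21 > 20 → go right; 21 < 38 → go left; 21 < 29 → go left; 21 < 26 → go left. Place as left child of 26.
Insert 2: 2 < 20 → go left; 2 < 8 → go left. Place as left child of 8.
Insert 62: 62 > 20 → go right; 62 > 38 → go right; 62 > 44 → go right; 62 < 63 → go left; 62 > 49 → go right. Place as right child of 49.
Insert 17: 17 < 20 → go left; 17 > 8 → go right; 17 > 13 → go right. Place as right child of 13.
Insert 7: 7 < 20 → go left; 7 < 8 → go left; 7 > 2 → go right. Place as right child of 2.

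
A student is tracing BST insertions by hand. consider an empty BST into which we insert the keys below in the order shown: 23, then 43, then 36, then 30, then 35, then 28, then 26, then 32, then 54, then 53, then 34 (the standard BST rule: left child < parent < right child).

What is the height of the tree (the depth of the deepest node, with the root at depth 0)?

23: root
43: right child of 23 (depth 1)
36: left child of 43 (depth 2)
30: left child of 36 (depth 3)
35: right child of 30 (depth 4)
28: left child of 30 (depth 4)
26: left child of 28 (depth 5)
32: left child of 35 (depth 5)
54: right child of 43 (depth 2)
53: left child of 54 (depth 3)
34: right child of 32 (depth 6)

The deepest node is 34 at depth 6.

6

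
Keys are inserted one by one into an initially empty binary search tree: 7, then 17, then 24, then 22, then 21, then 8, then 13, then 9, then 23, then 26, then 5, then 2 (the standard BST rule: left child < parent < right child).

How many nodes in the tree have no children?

5

Insert 7: tree is empty, so 7 becomes the root.
Insert 17: 17 > 7 → go right. Place as right child of 7.
Insert 24: 24 > 7 → go right; 24 > 17 → go right. Place as right child of 17.
Insert 22: 22 > 7 → go right; 22 > 17 → go right; 22 < 24 → go left. Place as left child of 24.
Insert 21: 21 > 7 → go right; 21 > 17 → go right; 21 < 24 → go left; 21 < 22 → go left. Place as left child of 22.
Insert 8: 8 > 7 → go right; 8 < 17 → go left. Place as left child of 17.
Insert 13: 13 > 7 → go right; 13 < 17 → go left; 13 > 8 → go right. Place as right child of 8.
Insert 9: 9 > 7 → go right; 9 < 17 → go left; 9 > 8 → go right; 9 < 13 → go left. Place as left child of 13.
Insert 23: 23 > 7 → go right; 23 > 17 → go right; 23 < 24 → go left; 23 > 22 → go right. Place as right child of 22.
Insert 26: 26 > 7 → go right; 26 > 17 → go right; 26 > 24 → go right. Place as right child of 24.
Insert 5: 5 < 7 → go left. Place as left child of 7.
Insert 2: 2 < 7 → go left; 2 < 5 → go left. Place as left child of 5.

Leaves: 2, 9, 21, 23, 26 — 5 in total.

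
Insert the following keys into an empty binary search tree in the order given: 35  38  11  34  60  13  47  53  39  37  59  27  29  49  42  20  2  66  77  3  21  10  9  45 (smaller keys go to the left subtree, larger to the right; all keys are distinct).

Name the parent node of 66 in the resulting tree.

35: root
38: right child of 35 (depth 1)
11: left child of 35 (depth 1)
34: right child of 11 (depth 2)
60: right child of 38 (depth 2)
13: left child of 34 (depth 3)
47: left child of 60 (depth 3)
53: right child of 47 (depth 4)
39: left child of 47 (depth 4)
37: left child of 38 (depth 2)
59: right child of 53 (depth 5)
27: right child of 13 (depth 4)
29: right child of 27 (depth 5)
49: left child of 53 (depth 5)
42: right child of 39 (depth 5)
20: left child of 27 (depth 5)
2: left child of 11 (depth 2)
66: right child of 60 (depth 3)
77: right child of 66 (depth 4)
3: right child of 2 (depth 3)
21: right child of 20 (depth 6)
10: right child of 3 (depth 4)
9: left child of 10 (depth 5)
45: right child of 42 (depth 6)

60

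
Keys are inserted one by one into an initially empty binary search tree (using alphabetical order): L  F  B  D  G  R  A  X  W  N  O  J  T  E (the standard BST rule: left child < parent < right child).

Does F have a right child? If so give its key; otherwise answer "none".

G

L: root
F: left child of L (depth 1)
B: left child of F (depth 2)
D: right child of B (depth 3)
G: right child of F (depth 2)
R: right child of L (depth 1)
A: left child of B (depth 3)
X: right child of R (depth 2)
W: left child of X (depth 3)
N: left child of R (depth 2)
O: right child of N (depth 3)
J: right child of G (depth 3)
T: left child of W (depth 4)
E: right child of D (depth 4)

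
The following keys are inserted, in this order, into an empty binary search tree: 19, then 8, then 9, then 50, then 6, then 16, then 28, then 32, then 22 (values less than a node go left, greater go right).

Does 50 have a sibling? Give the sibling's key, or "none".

19: root
8: left child of 19 (depth 1)
9: right child of 8 (depth 2)
50: right child of 19 (depth 1)
6: left child of 8 (depth 2)
16: right child of 9 (depth 3)
28: left child of 50 (depth 2)
32: right child of 28 (depth 3)
22: left child of 28 (depth 3)

50's parent is 19; the other child of 19 is 8.

8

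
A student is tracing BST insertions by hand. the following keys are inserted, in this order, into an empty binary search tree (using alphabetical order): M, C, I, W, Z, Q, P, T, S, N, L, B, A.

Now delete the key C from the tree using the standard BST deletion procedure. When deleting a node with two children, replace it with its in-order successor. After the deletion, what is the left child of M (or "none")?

M: root
C: left child of M (depth 1)
I: right child of C (depth 2)
W: right child of M (depth 1)
Z: right child of W (depth 2)
Q: left child of W (depth 2)
P: left child of Q (depth 3)
T: right child of Q (depth 3)
S: left child of T (depth 4)
N: left child of P (depth 4)
L: right child of I (depth 3)
B: left child of C (depth 2)
A: left child of B (depth 3)

Delete C (two children — replace with in-order successor).
After deletion, M's left child: I.

I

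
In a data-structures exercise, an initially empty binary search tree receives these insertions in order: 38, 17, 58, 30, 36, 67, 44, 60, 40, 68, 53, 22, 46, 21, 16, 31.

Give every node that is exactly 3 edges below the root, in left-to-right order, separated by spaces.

Insert 38: tree is empty, so 38 becomes the root.
Insert 17: 17 < 38 → go left. Place as left child of 38.
Insert 58: 58 > 38 → go right. Place as right child of 38.
Insert 30: 30 < 38 → go left; 30 > 17 → go right. Place as right child of 17.
Insert 36: 36 < 38 → go left; 36 > 17 → go right; 36 > 30 → go right. Place as right child of 30.
Insert 67: 67 > 38 → go right; 67 > 58 → go right. Place as right child of 58.
Insert 44: 44 > 38 → go right; 44 < 58 → go left. Place as left child of 58.
Insert 60: 60 > 38 → go right; 60 > 58 → go right; 60 < 67 → go left. Place as left child of 67.
Insert 40: 40 > 38 → go right; 40 < 58 → go left; 40 < 44 → go left. Place as left child of 44.
Insert 68: 68 > 38 → go right; 68 > 58 → go right; 68 > 67 → go right. Place as right child of 67.
Insert 53: 53 > 38 → go right; 53 < 58 → go left; 53 > 44 → go right. Place as right child of 44.
Insert 22: 22 < 38 → go left; 22 > 17 → go right; 22 < 30 → go left. Place as left child of 30.
Insert 46: 46 > 38 → go right; 46 < 58 → go left; 46 > 44 → go right; 46 < 53 → go left. Place as left child of 53.
Insert 21: 21 < 38 → go left; 21 > 17 → go right; 21 < 30 → go left; 21 < 22 → go left. Place as left child of 22.
Insert 16: 16 < 38 → go left; 16 < 17 → go left. Place as left child of 17.
Insert 31: 31 < 38 → go left; 31 > 17 → go right; 31 > 30 → go right; 31 < 36 → go left. Place as left child of 36.

22 36 40 53 60 68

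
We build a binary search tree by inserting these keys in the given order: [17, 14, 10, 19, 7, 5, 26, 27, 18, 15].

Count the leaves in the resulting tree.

Insert 17: tree is empty, so 17 becomes the root.
Insert 14: 14 < 17 → go left. Place as left child of 17.
Insert 10: 10 < 17 → go left; 10 < 14 → go left. Place as left child of 14.
Insert 19: 19 > 17 → go right. Place as right child of 17.
Insert 7: 7 < 17 → go left; 7 < 14 → go left; 7 < 10 → go left. Place as left child of 10.
Insert 5: 5 < 17 → go left; 5 < 14 → go left; 5 < 10 → go left; 5 < 7 → go left. Place as left child of 7.
Insert 26: 26 > 17 → go right; 26 > 19 → go right. Place as right child of 19.
Insert 27: 27 > 17 → go right; 27 > 19 → go right; 27 > 26 → go right. Place as right child of 26.
Insert 18: 18 > 17 → go right; 18 < 19 → go left. Place as left child of 19.
Insert 15: 15 < 17 → go left; 15 > 14 → go right. Place as right child of 14.

Leaves: 5, 15, 18, 27 — 4 in total.

4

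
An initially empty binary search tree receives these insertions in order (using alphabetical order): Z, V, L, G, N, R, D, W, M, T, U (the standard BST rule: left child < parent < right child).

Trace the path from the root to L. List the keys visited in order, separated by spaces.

Z V L

Z: root
V: left child of Z (depth 1)
L: left child of V (depth 2)
G: left child of L (depth 3)
N: right child of L (depth 3)
R: right child of N (depth 4)
D: left child of G (depth 4)
W: right child of V (depth 2)
M: left child of N (depth 4)
T: right child of R (depth 5)
U: right child of T (depth 6)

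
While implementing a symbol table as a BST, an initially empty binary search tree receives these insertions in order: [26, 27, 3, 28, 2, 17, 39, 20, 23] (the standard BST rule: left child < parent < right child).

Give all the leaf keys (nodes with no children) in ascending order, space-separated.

2 23 39

Insert 26: tree is empty, so 26 becomes the root.
Insert 27: 27 > 26 → go right. Place as right child of 26.
Insert 3: 3 < 26 → go left. Place as left child of 26.
Insert 28: 28 > 26 → go right; 28 > 27 → go right. Place as right child of 27.
Insert 2: 2 < 26 → go left; 2 < 3 → go left. Place as left child of 3.
Insert 17: 17 < 26 → go left; 17 > 3 → go right. Place as right child of 3.
Insert 39: 39 > 26 → go right; 39 > 27 → go right; 39 > 28 → go right. Place as right child of 28.
Insert 20: 20 < 26 → go left; 20 > 3 → go right; 20 > 17 → go right. Place as right child of 17.
Insert 23: 23 < 26 → go left; 23 > 3 → go right; 23 > 17 → go right; 23 > 20 → go right. Place as right child of 20.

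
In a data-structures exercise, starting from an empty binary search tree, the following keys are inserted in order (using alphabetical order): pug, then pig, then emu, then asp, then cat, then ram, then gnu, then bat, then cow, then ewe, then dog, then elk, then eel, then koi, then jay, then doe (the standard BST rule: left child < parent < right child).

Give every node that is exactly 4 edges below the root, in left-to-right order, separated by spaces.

Resulting structure (node: left, right):
  pug: L=pig, R=ram
  pig: L=emu, R=–
  emu: L=asp, R=gnu
  asp: L=–, R=cat
  cat: L=bat, R=cow
  ram: L=–, R=–
  gnu: L=ewe, R=koi
  bat: L=–, R=–
  cow: L=–, R=dog
  ewe: L=–, R=–
  dog: L=doe, R=elk
  elk: L=eel, R=–
  eel: L=–, R=–
  koi: L=jay, R=–
  jay: L=–, R=–
  doe: L=–, R=–

cat ewe koi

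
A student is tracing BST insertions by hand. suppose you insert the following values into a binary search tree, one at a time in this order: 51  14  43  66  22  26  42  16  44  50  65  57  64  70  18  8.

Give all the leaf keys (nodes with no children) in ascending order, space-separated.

Insert 51: tree is empty, so 51 becomes the root.
Insert 14: 14 < 51 → go left. Place as left child of 51.
Insert 43: 43 < 51 → go left; 43 > 14 → go right. Place as right child of 14.
Insert 66: 66 > 51 → go right. Place as right child of 51.
Insert 22: 22 < 51 → go left; 22 > 14 → go right; 22 < 43 → go left. Place as left child of 43.
Insert 26: 26 < 51 → go left; 26 > 14 → go right; 26 < 43 → go left; 26 > 22 → go right. Place as right child of 22.
Insert 42: 42 < 51 → go left; 42 > 14 → go right; 42 < 43 → go left; 42 > 22 → go right; 42 > 26 → go right. Place as right child of 26.
Insert 16: 16 < 51 → go left; 16 > 14 → go right; 16 < 43 → go left; 16 < 22 → go left. Place as left child of 22.
Insert 44: 44 < 51 → go left; 44 > 14 → go right; 44 > 43 → go right. Place as right child of 43.
Insert 50: 50 < 51 → go left; 50 > 14 → go right; 50 > 43 → go right; 50 > 44 → go right. Place as right child of 44.
Insert 65: 65 > 51 → go right; 65 < 66 → go left. Place as left child of 66.
Insert 57: 57 > 51 → go right; 57 < 66 → go left; 57 < 65 → go left. Place as left child of 65.
Insert 64: 64 > 51 → go right; 64 < 66 → go left; 64 < 65 → go left; 64 > 57 → go right. Place as right child of 57.
Insert 70: 70 > 51 → go right; 70 > 66 → go right. Place as right child of 66.
Insert 18: 18 < 51 → go left; 18 > 14 → go right; 18 < 43 → go left; 18 < 22 → go left; 18 > 16 → go right. Place as right child of 16.
Insert 8: 8 < 51 → go left; 8 < 14 → go left. Place as left child of 14.

8 18 42 50 64 70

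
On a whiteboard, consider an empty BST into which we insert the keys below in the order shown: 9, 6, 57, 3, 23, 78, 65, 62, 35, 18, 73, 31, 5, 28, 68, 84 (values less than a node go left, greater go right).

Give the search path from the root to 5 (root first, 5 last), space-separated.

Insert 9: tree is empty, so 9 becomes the root.
Insert 6: 6 < 9 → go left. Place as left child of 9.
Insert 57: 57 > 9 → go right. Place as right child of 9.
Insert 3: 3 < 9 → go left; 3 < 6 → go left. Place as left child of 6.
Insert 23: 23 > 9 → go right; 23 < 57 → go left. Place as left child of 57.
Insert 78: 78 > 9 → go right; 78 > 57 → go right. Place as right child of 57.
Insert 65: 65 > 9 → go right; 65 > 57 → go right; 65 < 78 → go left. Place as left child of 78.
Insert 62: 62 > 9 → go right; 62 > 57 → go right; 62 < 78 → go left; 62 < 65 → go left. Place as left child of 65.
Insert 35: 35 > 9 → go right; 35 < 57 → go left; 35 > 23 → go right. Place as right child of 23.
Insert 18: 18 > 9 → go right; 18 < 57 → go left; 18 < 23 → go left. Place as left child of 23.
Insert 73: 73 > 9 → go right; 73 > 57 → go right; 73 < 78 → go left; 73 > 65 → go right. Place as right child of 65.
Insert 31: 31 > 9 → go right; 31 < 57 → go left; 31 > 23 → go right; 31 < 35 → go left. Place as left child of 35.
Insert 5: 5 < 9 → go left; 5 < 6 → go left; 5 > 3 → go right. Place as right child of 3.
Insert 28: 28 > 9 → go right; 28 < 57 → go left; 28 > 23 → go right; 28 < 35 → go left; 28 < 31 → go left. Place as left child of 31.
Insert 68: 68 > 9 → go right; 68 > 57 → go right; 68 < 78 → go left; 68 > 65 → go right; 68 < 73 → go left. Place as left child of 73.
Insert 84: 84 > 9 → go right; 84 > 57 → go right; 84 > 78 → go right. Place as right child of 78.

9 6 3 5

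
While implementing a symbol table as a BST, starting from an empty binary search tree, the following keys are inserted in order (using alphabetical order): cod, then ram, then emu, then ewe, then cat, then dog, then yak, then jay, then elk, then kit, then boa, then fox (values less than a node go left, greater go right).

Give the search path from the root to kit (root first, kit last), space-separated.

cod ram emu ewe jay kit

Insert cod: tree is empty, so cod becomes the root.
Insert ram: ram > cod → go right. Place as right child of cod.
Insert emu: emu > cod → go right; emu < ram → go left. Place as left child of ram.
Insert ewe: ewe > cod → go right; ewe < ram → go left; ewe > emu → go right. Place as right child of emu.
Insert cat: cat < cod → go left. Place as left child of cod.
Insert dog: dog > cod → go right; dog < ram → go left; dog < emu → go left. Place as left child of emu.
Insert yak: yak > cod → go right; yak > ram → go right. Place as right child of ram.
Insert jay: jay > cod → go right; jay < ram → go left; jay > emu → go right; jay > ewe → go right. Place as right child of ewe.
Insert elk: elk > cod → go right; elk < ram → go left; elk < emu → go left; elk > dog → go right. Place as right child of dog.
Insert kit: kit > cod → go right; kit < ram → go left; kit > emu → go right; kit > ewe → go right; kit > jay → go right. Place as right child of jay.
Insert boa: boa < cod → go left; boa < cat → go left. Place as left child of cat.
Insert fox: fox > cod → go right; fox < ram → go left; fox > emu → go right; fox > ewe → go right; fox < jay → go left. Place as left child of jay.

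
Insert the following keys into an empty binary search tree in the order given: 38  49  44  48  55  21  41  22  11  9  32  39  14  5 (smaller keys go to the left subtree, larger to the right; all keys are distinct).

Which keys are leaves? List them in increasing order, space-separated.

5 14 32 39 48 55

Resulting structure (node: left, right):
  38: L=21, R=49
  49: L=44, R=55
  44: L=41, R=48
  48: L=–, R=–
  55: L=–, R=–
  21: L=11, R=22
  41: L=39, R=–
  22: L=–, R=32
  11: L=9, R=14
  9: L=5, R=–
  32: L=–, R=–
  39: L=–, R=–
  14: L=–, R=–
  5: L=–, R=–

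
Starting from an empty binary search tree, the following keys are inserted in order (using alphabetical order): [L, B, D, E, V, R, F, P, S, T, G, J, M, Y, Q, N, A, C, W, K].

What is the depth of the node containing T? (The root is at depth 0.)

Resulting structure (node: left, right):
  L: L=B, R=V
  B: L=A, R=D
  D: L=C, R=E
  E: L=–, R=F
  V: L=R, R=Y
  R: L=P, R=S
  F: L=–, R=G
  P: L=M, R=Q
  S: L=–, R=T
  T: L=–, R=–
  G: L=–, R=J
  J: L=–, R=K
  M: L=–, R=N
  Y: L=W, R=–
  Q: L=–, R=–
  N: L=–, R=–
  A: L=–, R=–
  C: L=–, R=–
  W: L=–, R=–
  K: L=–, R=–

Path to T: L → V → R → S → T, which is 4 edges.

4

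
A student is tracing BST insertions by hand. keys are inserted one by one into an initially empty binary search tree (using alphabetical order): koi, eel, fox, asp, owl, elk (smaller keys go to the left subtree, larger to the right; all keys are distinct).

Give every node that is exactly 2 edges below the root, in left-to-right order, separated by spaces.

asp fox

Insert koi: tree is empty, so koi becomes the root.
Insert eel: eel < koi → go left. Place as left child of koi.
Insert fox: fox < koi → go left; fox > eel → go right. Place as right child of eel.
Insert asp: asp < koi → go left; asp < eel → go left. Place as left child of eel.
Insert owl: owl > koi → go right. Place as right child of koi.
Insert elk: elk < koi → go left; elk > eel → go right; elk < fox → go left. Place as left child of fox.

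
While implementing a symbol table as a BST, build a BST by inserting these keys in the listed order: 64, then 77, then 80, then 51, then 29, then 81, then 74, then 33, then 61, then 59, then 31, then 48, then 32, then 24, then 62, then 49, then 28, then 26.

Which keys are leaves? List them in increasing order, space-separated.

Resulting structure (node: left, right):
  64: L=51, R=77
  77: L=74, R=80
  80: L=–, R=81
  51: L=29, R=61
  29: L=24, R=33
  81: L=–, R=–
  74: L=–, R=–
  33: L=31, R=48
  61: L=59, R=62
  59: L=–, R=–
  31: L=–, R=32
  48: L=–, R=49
  32: L=–, R=–
  24: L=–, R=28
  62: L=–, R=–
  49: L=–, R=–
  28: L=26, R=–
  26: L=–, R=–

26 32 49 59 62 74 81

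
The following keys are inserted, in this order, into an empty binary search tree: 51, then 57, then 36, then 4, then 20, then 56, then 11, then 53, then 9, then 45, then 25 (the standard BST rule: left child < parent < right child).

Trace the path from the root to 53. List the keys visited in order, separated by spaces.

51 57 56 53

Insert 51: tree is empty, so 51 becomes the root.
Insert 57: 57 > 51 → go right. Place as right child of 51.
Insert 36: 36 < 51 → go left. Place as left child of 51.
Insert 4: 4 < 51 → go left; 4 < 36 → go left. Place as left child of 36.
Insert 20: 20 < 51 → go left; 20 < 36 → go left; 20 > 4 → go right. Place as right child of 4.
Insert 56: 56 > 51 → go right; 56 < 57 → go left. Place as left child of 57.
Insert 11: 11 < 51 → go left; 11 < 36 → go left; 11 > 4 → go right; 11 < 20 → go left. Place as left child of 20.
Insert 53: 53 > 51 → go right; 53 < 57 → go left; 53 < 56 → go left. Place as left child of 56.
Insert 9: 9 < 51 → go left; 9 < 36 → go left; 9 > 4 → go right; 9 < 20 → go left; 9 < 11 → go left. Place as left child of 11.
Insert 45: 45 < 51 → go left; 45 > 36 → go right. Place as right child of 36.
Insert 25: 25 < 51 → go left; 25 < 36 → go left; 25 > 4 → go right; 25 > 20 → go right. Place as right child of 20.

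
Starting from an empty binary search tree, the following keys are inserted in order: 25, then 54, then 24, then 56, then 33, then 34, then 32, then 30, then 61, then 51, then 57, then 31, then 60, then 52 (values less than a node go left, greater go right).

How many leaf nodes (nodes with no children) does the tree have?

4

Insert 25: tree is empty, so 25 becomes the root.
Insert 54: 54 > 25 → go right. Place as right child of 25.
Insert 24: 24 < 25 → go left. Place as left child of 25.
Insert 56: 56 > 25 → go right; 56 > 54 → go right. Place as right child of 54.
Insert 33: 33 > 25 → go right; 33 < 54 → go left. Place as left child of 54.
Insert 34: 34 > 25 → go right; 34 < 54 → go left; 34 > 33 → go right. Place as right child of 33.
Insert 32: 32 > 25 → go right; 32 < 54 → go left; 32 < 33 → go left. Place as left child of 33.
Insert 30: 30 > 25 → go right; 30 < 54 → go left; 30 < 33 → go left; 30 < 32 → go left. Place as left child of 32.
Insert 61: 61 > 25 → go right; 61 > 54 → go right; 61 > 56 → go right. Place as right child of 56.
Insert 51: 51 > 25 → go right; 51 < 54 → go left; 51 > 33 → go right; 51 > 34 → go right. Place as right child of 34.
Insert 57: 57 > 25 → go right; 57 > 54 → go right; 57 > 56 → go right; 57 < 61 → go left. Place as left child of 61.
Insert 31: 31 > 25 → go right; 31 < 54 → go left; 31 < 33 → go left; 31 < 32 → go left; 31 > 30 → go right. Place as right child of 30.
Insert 60: 60 > 25 → go right; 60 > 54 → go right; 60 > 56 → go right; 60 < 61 → go left; 60 > 57 → go right. Place as right child of 57.
Insert 52: 52 > 25 → go right; 52 < 54 → go left; 52 > 33 → go right; 52 > 34 → go right; 52 > 51 → go right. Place as right child of 51.

Leaves: 24, 31, 52, 60 — 4 in total.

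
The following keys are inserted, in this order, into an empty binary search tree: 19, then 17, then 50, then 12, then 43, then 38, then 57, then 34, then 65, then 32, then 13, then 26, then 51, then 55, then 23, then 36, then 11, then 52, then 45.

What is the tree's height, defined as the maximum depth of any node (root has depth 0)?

19: root
17: left child of 19 (depth 1)
50: right child of 19 (depth 1)
12: left child of 17 (depth 2)
43: left child of 50 (depth 2)
38: left child of 43 (depth 3)
57: right child of 50 (depth 2)
34: left child of 38 (depth 4)
65: right child of 57 (depth 3)
32: left child of 34 (depth 5)
13: right child of 12 (depth 3)
26: left child of 32 (depth 6)
51: left child of 57 (depth 3)
55: right child of 51 (depth 4)
23: left child of 26 (depth 7)
36: right child of 34 (depth 5)
11: left child of 12 (depth 3)
52: left child of 55 (depth 5)
45: right child of 43 (depth 3)

The deepest node is 23 at depth 7.

7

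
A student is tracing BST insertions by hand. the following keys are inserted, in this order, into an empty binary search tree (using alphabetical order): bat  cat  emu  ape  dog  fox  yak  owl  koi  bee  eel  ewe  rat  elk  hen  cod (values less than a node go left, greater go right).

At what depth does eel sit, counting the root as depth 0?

Insert bat: tree is empty, so bat becomes the root.
Insert cat: cat > bat → go right. Place as right child of bat.
Insert emu: emu > bat → go right; emu > cat → go right. Place as right child of cat.
Insert ape: ape < bat → go left. Place as left child of bat.
Insert dog: dog > bat → go right; dog > cat → go right; dog < emu → go left. Place as left child of emu.
Insert fox: fox > bat → go right; fox > cat → go right; fox > emu → go right. Place as right child of emu.
Insert yak: yak > bat → go right; yak > cat → go right; yak > emu → go right; yak > fox → go right. Place as right child of fox.
Insert owl: owl > bat → go right; owl > cat → go right; owl > emu → go right; owl > fox → go right; owl < yak → go left. Place as left child of yak.
Insert koi: koi > bat → go right; koi > cat → go right; koi > emu → go right; koi > fox → go right; koi < yak → go left; koi < owl → go left. Place as left child of owl.
Insert bee: bee > bat → go right; bee < cat → go left. Place as left child of cat.
Insert eel: eel > bat → go right; eel > cat → go right; eel < emu → go left; eel > dog → go right. Place as right child of dog.
Insert ewe: ewe > bat → go right; ewe > cat → go right; ewe > emu → go right; ewe < fox → go left. Place as left child of fox.
Insert rat: rat > bat → go right; rat > cat → go right; rat > emu → go right; rat > fox → go right; rat < yak → go left; rat > owl → go right. Place as right child of owl.
Insert elk: elk > bat → go right; elk > cat → go right; elk < emu → go left; elk > dog → go right; elk > eel → go right. Place as right child of eel.
Insert hen: hen > bat → go right; hen > cat → go right; hen > emu → go right; hen > fox → go right; hen < yak → go left; hen < owl → go left; hen < koi → go left. Place as left child of koi.
Insert cod: cod > bat → go right; cod > cat → go right; cod < emu → go left; cod < dog → go left. Place as left child of dog.

Path to eel: bat → cat → emu → dog → eel, which is 4 edges.

4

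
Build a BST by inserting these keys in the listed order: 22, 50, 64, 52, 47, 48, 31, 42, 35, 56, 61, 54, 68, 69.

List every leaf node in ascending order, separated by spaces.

Insert 22: tree is empty, so 22 becomes the root.
Insert 50: 50 > 22 → go right. Place as right child of 22.
Insert 64: 64 > 22 → go right; 64 > 50 → go right. Place as right child of 50.
Insert 52: 52 > 22 → go right; 52 > 50 → go right; 52 < 64 → go left. Place as left child of 64.
Insert 47: 47 > 22 → go right; 47 < 50 → go left. Place as left child of 50.
Insert 48: 48 > 22 → go right; 48 < 50 → go left; 48 > 47 → go right. Place as right child of 47.
Insert 31: 31 > 22 → go right; 31 < 50 → go left; 31 < 47 → go left. Place as left child of 47.
Insert 42: 42 > 22 → go right; 42 < 50 → go left; 42 < 47 → go left; 42 > 31 → go right. Place as right child of 31.
Insert 35: 35 > 22 → go right; 35 < 50 → go left; 35 < 47 → go left; 35 > 31 → go right; 35 < 42 → go left. Place as left child of 42.
Insert 56: 56 > 22 → go right; 56 > 50 → go right; 56 < 64 → go left; 56 > 52 → go right. Place as right child of 52.
Insert 61: 61 > 22 → go right; 61 > 50 → go right; 61 < 64 → go left; 61 > 52 → go right; 61 > 56 → go right. Place as right child of 56.
Insert 54: 54 > 22 → go right; 54 > 50 → go right; 54 < 64 → go left; 54 > 52 → go right; 54 < 56 → go left. Place as left child of 56.
Insert 68: 68 > 22 → go right; 68 > 50 → go right; 68 > 64 → go right. Place as right child of 64.
Insert 69: 69 > 22 → go right; 69 > 50 → go right; 69 > 64 → go right; 69 > 68 → go right. Place as right child of 68.

35 48 54 61 69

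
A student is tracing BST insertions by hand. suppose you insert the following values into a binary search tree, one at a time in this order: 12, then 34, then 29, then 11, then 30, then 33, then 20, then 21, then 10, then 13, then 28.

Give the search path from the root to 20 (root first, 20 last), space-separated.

12 34 29 20

Insert 12: tree is empty, so 12 becomes the root.
Insert 34: 34 > 12 → go right. Place as right child of 12.
Insert 29: 29 > 12 → go right; 29 < 34 → go left. Place as left child of 34.
Insert 11: 11 < 12 → go left. Place as left child of 12.
Insert 30: 30 > 12 → go right; 30 < 34 → go left; 30 > 29 → go right. Place as right child of 29.
Insert 33: 33 > 12 → go right; 33 < 34 → go left; 33 > 29 → go right; 33 > 30 → go right. Place as right child of 30.
Insert 20: 20 > 12 → go right; 20 < 34 → go left; 20 < 29 → go left. Place as left child of 29.
Insert 21: 21 > 12 → go right; 21 < 34 → go left; 21 < 29 → go left; 21 > 20 → go right. Place as right child of 20.
Insert 10: 10 < 12 → go left; 10 < 11 → go left. Place as left child of 11.
Insert 13: 13 > 12 → go right; 13 < 34 → go left; 13 < 29 → go left; 13 < 20 → go left. Place as left child of 20.
Insert 28: 28 > 12 → go right; 28 < 34 → go left; 28 < 29 → go left; 28 > 20 → go right; 28 > 21 → go right. Place as right child of 21.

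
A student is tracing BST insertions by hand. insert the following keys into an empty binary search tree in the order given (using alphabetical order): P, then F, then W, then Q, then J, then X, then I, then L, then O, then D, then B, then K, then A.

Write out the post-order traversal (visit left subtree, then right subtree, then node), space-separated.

A B D I K O L J F Q X W P

P: root
F: left child of P (depth 1)
W: right child of P (depth 1)
Q: left child of W (depth 2)
J: right child of F (depth 2)
X: right child of W (depth 2)
I: left child of J (depth 3)
L: right child of J (depth 3)
O: right child of L (depth 4)
D: left child of F (depth 2)
B: left child of D (depth 3)
K: left child of L (depth 4)
A: left child of B (depth 4)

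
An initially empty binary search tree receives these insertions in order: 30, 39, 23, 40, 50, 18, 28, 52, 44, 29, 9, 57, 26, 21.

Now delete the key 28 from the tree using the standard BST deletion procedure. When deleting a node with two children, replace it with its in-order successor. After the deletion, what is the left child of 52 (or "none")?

Insert 30: tree is empty, so 30 becomes the root.
Insert 39: 39 > 30 → go right. Place as right child of 30.
Insert 23: 23 < 30 → go left. Place as left child of 30.
Insert 40: 40 > 30 → go right; 40 > 39 → go right. Place as right child of 39.
Insert 50: 50 > 30 → go right; 50 > 39 → go right; 50 > 40 → go right. Place as right child of 40.
Insert 18: 18 < 30 → go left; 18 < 23 → go left. Place as left child of 23.
Insert 28: 28 < 30 → go left; 28 > 23 → go right. Place as right child of 23.
Insert 52: 52 > 30 → go right; 52 > 39 → go right; 52 > 40 → go right; 52 > 50 → go right. Place as right child of 50.
Insert 44: 44 > 30 → go right; 44 > 39 → go right; 44 > 40 → go right; 44 < 50 → go left. Place as left child of 50.
Insert 29: 29 < 30 → go left; 29 > 23 → go right; 29 > 28 → go right. Place as right child of 28.
Insert 9: 9 < 30 → go left; 9 < 23 → go left; 9 < 18 → go left. Place as left child of 18.
Insert 57: 57 > 30 → go right; 57 > 39 → go right; 57 > 40 → go right; 57 > 50 → go right; 57 > 52 → go right. Place as right child of 52.
Insert 26: 26 < 30 → go left; 26 > 23 → go right; 26 < 28 → go left. Place as left child of 28.
Insert 21: 21 < 30 → go left; 21 < 23 → go left; 21 > 18 → go right. Place as right child of 18.

Delete 28 (two children — replace with in-order successor).
After deletion, 52's left child: none.

none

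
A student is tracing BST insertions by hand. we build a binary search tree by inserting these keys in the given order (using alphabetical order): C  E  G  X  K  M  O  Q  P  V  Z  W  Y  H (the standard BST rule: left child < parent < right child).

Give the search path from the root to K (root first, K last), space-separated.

C: root
E: right child of C (depth 1)
G: right child of E (depth 2)
X: right child of G (depth 3)
K: left child of X (depth 4)
M: right child of K (depth 5)
O: right child of M (depth 6)
Q: right child of O (depth 7)
P: left child of Q (depth 8)
V: right child of Q (depth 8)
Z: right child of X (depth 4)
W: right child of V (depth 9)
Y: left child of Z (depth 5)
H: left child of K (depth 5)

C E G X K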